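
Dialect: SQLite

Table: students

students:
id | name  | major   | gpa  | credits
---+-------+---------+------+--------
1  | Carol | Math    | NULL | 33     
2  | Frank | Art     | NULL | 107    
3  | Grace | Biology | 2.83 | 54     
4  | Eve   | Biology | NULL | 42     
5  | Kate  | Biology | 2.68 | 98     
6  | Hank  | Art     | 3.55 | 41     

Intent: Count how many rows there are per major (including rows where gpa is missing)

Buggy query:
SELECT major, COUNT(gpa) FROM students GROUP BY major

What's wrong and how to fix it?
Bug: COUNT(gpa) skips NULLs, so groups with missing gpa are undercounted

Fix: Replace COUNT(gpa) with COUNT(*)

Corrected query:
SELECT major, COUNT(*) FROM students GROUP BY major

Result:
major   | COUNT(*)
--------+---------
Art     | 2       
Biology | 3       
Math    | 1       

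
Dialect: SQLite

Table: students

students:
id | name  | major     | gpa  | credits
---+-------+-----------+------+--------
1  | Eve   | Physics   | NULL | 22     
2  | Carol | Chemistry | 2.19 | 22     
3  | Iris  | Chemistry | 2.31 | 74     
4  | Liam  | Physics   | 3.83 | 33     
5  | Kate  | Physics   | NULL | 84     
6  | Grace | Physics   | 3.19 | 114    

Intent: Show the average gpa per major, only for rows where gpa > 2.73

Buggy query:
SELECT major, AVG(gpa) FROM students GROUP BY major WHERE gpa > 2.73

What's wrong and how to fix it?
Bug: Row-level WHERE must come before GROUP BY in the clause order

Fix: Move the WHERE clause before GROUP BY

Corrected query:
SELECT major, AVG(gpa) FROM students WHERE gpa > 2.73 GROUP BY major

Result:
major   | AVG(gpa)
--------+---------
Physics | 3.51    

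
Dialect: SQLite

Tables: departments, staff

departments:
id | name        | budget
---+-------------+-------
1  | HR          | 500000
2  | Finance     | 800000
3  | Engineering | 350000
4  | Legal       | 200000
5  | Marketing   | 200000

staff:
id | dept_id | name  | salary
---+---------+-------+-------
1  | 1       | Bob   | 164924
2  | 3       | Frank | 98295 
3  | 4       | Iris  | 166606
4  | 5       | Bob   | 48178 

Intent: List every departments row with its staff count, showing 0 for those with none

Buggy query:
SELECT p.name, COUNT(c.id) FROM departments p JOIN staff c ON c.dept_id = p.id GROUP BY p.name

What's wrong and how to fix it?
Bug: An inner join excludes parents with zero children

Fix: Switch to LEFT JOIN to retain unmatched parent rows

Corrected query:
SELECT p.name, COUNT(c.id) FROM departments p LEFT JOIN staff c ON c.dept_id = p.id GROUP BY p.name

Result:
name        | COUNT(c.id)
------------+------------
Engineering | 1          
Finance     | 0          
HR          | 1          
Legal       | 1          
Marketing   | 1          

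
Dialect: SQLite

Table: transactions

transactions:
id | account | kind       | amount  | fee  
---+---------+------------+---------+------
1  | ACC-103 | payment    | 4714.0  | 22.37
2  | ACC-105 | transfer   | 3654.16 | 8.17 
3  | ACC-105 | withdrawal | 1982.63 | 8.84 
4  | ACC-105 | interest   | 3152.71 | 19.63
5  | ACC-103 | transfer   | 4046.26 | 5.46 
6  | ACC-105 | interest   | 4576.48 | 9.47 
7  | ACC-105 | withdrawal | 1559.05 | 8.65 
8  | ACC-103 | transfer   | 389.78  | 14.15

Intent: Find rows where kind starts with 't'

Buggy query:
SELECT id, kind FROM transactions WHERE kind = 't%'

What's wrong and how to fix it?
Bug: '=' compares the literal string including the % character; pattern matching needs LIKE

Fix: Replace '=' with LIKE so 't%' is treated as a pattern

Corrected query:
SELECT id, kind FROM transactions WHERE kind LIKE 't%'

Result:
id | kind    
---+---------
2  | transfer
5  | transfer
8  | transfer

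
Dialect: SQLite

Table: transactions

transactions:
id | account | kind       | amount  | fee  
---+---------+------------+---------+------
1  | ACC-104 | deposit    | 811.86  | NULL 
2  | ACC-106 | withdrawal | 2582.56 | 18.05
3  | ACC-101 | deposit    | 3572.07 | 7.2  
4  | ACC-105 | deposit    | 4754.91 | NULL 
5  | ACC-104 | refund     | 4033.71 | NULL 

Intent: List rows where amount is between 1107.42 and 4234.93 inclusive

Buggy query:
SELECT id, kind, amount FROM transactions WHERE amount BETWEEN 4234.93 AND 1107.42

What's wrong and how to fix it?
Bug: BETWEEN expects the lower bound first; with 4234.93 AND 1107.42 the range is empty

Fix: Write BETWEEN 1107.42 AND 4234.93

Corrected query:
SELECT id, kind, amount FROM transactions WHERE amount BETWEEN 1107.42 AND 4234.93

Result:
id | kind       | amount 
---+------------+--------
2  | withdrawal | 2582.56
3  | deposit    | 3572.07
5  | refund     | 4033.71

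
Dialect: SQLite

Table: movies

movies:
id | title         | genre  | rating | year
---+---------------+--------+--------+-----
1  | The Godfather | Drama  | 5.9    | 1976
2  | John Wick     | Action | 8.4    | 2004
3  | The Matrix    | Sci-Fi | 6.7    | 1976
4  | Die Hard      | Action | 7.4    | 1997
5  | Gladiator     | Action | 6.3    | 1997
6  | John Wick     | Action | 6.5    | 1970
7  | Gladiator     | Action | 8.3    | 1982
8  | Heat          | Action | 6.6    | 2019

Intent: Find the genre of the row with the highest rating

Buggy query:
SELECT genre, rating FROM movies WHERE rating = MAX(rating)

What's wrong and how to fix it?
Bug: MAX(rating) is an aggregate and cannot be used directly in WHERE

Fix: Use a subquery: WHERE rating = (SELECT MAX(rating) FROM movies)

Corrected query:
SELECT genre, rating FROM movies WHERE rating = (SELECT MAX(rating) FROM movies)

Result:
genre  | rating
-------+-------
Action | 8.4   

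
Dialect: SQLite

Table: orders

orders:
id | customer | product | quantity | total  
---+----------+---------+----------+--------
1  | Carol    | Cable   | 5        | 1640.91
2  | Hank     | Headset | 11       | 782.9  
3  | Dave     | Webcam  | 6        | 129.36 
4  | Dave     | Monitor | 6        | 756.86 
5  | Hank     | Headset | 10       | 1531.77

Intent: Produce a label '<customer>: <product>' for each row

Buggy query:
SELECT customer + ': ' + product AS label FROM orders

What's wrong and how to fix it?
Bug: '+' is numeric addition; on text columns SQLite converts them to 0 instead of concatenating

Fix: Use the || operator for string concatenation

Corrected query:
SELECT customer || ': ' || product AS label FROM orders

Result:
label        
-------------
Carol: Cable 
Hank: Headset
Dave: Webcam 
Dave: Monitor
Hank: Headset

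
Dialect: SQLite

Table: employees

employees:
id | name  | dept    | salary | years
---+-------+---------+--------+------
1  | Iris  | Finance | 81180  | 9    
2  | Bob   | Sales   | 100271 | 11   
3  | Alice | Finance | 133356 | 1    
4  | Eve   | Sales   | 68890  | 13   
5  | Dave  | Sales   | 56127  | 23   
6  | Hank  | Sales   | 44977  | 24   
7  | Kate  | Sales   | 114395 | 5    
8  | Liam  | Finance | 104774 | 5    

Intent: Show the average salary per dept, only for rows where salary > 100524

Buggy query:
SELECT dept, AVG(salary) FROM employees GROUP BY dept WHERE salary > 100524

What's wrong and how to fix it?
Bug: Row-level WHERE must come before GROUP BY in the clause order

Fix: Place WHERE between FROM and GROUP BY

Corrected query:
SELECT dept, AVG(salary) FROM employees WHERE salary > 100524 GROUP BY dept

Result:
dept    | AVG(salary)
--------+------------
Finance | 119065     
Sales   | 114395     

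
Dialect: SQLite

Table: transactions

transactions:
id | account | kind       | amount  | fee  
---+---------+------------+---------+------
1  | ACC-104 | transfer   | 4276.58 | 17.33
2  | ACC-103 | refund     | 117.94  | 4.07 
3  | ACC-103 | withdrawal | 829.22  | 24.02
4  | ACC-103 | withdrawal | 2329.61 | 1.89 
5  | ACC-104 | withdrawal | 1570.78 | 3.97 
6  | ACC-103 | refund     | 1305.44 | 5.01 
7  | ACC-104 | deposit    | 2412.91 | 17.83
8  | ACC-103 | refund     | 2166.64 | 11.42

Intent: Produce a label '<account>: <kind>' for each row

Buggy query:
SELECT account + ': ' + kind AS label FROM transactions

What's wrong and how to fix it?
Bug: '+' is numeric addition; on text columns SQLite converts them to 0 instead of concatenating

Fix: Replace + with || to concatenate text

Corrected query:
SELECT account || ': ' || kind AS label FROM transactions

Result:
label              
-------------------
ACC-104: transfer  
ACC-103: refund    
ACC-103: withdrawal
ACC-103: withdrawal
ACC-104: withdrawal
ACC-103: refund    
ACC-104: deposit   
ACC-103: refund    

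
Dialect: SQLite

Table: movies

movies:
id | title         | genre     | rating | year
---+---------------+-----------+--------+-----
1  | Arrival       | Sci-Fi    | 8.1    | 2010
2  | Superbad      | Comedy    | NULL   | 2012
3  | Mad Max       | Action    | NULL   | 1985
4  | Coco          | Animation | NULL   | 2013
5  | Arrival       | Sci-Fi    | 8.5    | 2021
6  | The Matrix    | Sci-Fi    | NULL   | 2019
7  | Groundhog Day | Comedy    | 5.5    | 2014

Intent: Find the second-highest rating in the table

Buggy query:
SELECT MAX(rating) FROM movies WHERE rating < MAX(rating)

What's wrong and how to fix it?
Bug: The inner MAX is an aggregate inside WHERE, which is not allowed

Fix: Put the inner MAX in a scalar subquery

Corrected query:
SELECT MAX(rating) FROM movies WHERE rating < (SELECT MAX(rating) FROM movies)

Result:
MAX(rating)
-----------
8.1        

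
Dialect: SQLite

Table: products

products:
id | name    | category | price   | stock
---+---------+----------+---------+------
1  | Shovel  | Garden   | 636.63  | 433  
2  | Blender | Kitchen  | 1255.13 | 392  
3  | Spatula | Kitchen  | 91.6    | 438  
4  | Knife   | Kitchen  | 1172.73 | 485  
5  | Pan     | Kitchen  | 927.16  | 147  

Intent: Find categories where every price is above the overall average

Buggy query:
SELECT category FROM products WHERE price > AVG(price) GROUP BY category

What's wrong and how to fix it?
Bug: AVG() is an aggregate; it can't sit directly in WHERE

Fix: Compute the overall average in a scalar subquery and compare each group's MIN against it in HAVING

Corrected query:
SELECT category FROM products GROUP BY category HAVING MIN(price) > (SELECT AVG(price) FROM products)

Result:
(no rows)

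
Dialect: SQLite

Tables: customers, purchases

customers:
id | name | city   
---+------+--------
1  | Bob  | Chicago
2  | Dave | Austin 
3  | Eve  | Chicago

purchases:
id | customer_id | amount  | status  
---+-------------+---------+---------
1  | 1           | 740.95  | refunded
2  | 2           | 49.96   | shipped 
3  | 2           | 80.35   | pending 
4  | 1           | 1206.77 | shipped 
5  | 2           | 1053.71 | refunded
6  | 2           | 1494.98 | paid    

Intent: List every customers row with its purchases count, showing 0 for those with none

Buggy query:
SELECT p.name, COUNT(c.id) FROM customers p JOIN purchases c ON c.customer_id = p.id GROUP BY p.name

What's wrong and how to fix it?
Bug: INNER JOIN drops customers rows that have no matching purchases rows

Fix: Use LEFT JOIN so parents without children still appear (COUNT(c.id) gives 0)

Corrected query:
SELECT p.name, COUNT(c.id) FROM customers p LEFT JOIN purchases c ON c.customer_id = p.id GROUP BY p.name

Result:
name | COUNT(c.id)
-----+------------
Bob  | 2          
Dave | 4          
Eve  | 0          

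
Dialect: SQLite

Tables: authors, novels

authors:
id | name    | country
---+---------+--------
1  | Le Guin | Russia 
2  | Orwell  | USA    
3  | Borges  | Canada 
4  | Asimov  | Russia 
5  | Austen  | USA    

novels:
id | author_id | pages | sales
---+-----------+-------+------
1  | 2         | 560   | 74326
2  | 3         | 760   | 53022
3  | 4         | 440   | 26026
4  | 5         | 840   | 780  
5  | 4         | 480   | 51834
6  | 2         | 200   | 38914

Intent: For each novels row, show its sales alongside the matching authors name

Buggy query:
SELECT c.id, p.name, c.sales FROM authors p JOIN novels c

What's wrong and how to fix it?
Bug: Missing join condition: each novels row is matched to all authors rows instead of just its own

Fix: Add ON c.author_id = p.id to the JOIN

Corrected query:
SELECT c.id, p.name, c.sales FROM authors p JOIN novels c ON c.author_id = p.id

Result:
id | name   | sales
---+--------+------
1  | Orwell | 74326
2  | Borges | 53022
3  | Asimov | 26026
4  | Austen | 780  
5  | Asimov | 51834
6  | Orwell | 38914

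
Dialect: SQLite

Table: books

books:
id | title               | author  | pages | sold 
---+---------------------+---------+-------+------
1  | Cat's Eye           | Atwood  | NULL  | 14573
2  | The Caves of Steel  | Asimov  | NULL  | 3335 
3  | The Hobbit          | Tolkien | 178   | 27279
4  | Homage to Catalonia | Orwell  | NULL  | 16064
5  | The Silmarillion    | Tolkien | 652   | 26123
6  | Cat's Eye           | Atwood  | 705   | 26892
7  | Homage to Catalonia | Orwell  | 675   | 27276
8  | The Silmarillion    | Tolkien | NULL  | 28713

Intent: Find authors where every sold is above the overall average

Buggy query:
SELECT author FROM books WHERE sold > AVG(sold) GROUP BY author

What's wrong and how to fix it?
Bug: AVG() is an aggregate; it can't sit directly in WHERE

Fix: Compute the overall average in a scalar subquery and compare each group's MIN against it in HAVING

Corrected query:
SELECT author FROM books GROUP BY author HAVING MIN(sold) > (SELECT AVG(sold) FROM books)

Result:
author 
-------
Tolkien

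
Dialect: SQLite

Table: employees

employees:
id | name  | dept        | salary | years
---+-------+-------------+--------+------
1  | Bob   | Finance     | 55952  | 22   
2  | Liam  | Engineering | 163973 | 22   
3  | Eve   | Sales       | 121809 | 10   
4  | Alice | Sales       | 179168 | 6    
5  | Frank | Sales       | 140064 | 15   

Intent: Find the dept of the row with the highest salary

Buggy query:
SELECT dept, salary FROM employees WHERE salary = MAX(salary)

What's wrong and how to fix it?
Bug: MAX(salary) is an aggregate and cannot be used directly in WHERE

Fix: Wrap MAX in a scalar subquery so WHERE compares against a single value

Corrected query:
SELECT dept, salary FROM employees WHERE salary = (SELECT MAX(salary) FROM employees)

Result:
dept  | salary
------+-------
Sales | 179168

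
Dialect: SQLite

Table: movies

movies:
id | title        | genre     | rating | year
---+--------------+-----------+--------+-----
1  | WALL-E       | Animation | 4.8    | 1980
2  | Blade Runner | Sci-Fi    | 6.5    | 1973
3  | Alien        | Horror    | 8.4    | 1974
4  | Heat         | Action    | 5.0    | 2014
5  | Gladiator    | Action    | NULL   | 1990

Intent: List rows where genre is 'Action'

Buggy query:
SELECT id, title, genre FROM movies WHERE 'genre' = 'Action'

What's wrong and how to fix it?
Bug: Single quotes denote string literals in SQL; the column name is being compared as a constant string

Fix: Remove the quotes around the column name (or use double quotes for an identifier)

Corrected query:
SELECT id, title, genre FROM movies WHERE genre = 'Action'

Result:
id | title     | genre 
---+-----------+-------
4  | Heat      | Action
5  | Gladiator | Action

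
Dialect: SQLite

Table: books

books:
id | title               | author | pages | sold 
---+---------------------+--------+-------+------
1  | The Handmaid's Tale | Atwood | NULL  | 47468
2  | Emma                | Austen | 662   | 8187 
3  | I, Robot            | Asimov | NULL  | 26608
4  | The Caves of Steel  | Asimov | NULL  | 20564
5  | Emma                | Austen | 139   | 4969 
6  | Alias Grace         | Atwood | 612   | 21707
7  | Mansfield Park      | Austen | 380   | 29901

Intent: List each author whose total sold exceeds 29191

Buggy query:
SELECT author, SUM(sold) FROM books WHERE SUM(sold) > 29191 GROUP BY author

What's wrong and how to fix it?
Bug: Aggregate functions cannot appear in a WHERE clause

Fix: Move the aggregate condition to a HAVING clause

Corrected query:
SELECT author, SUM(sold) FROM books GROUP BY author HAVING SUM(sold) > 29191

Result:
author | SUM(sold)
-------+----------
Asimov | 47172    
Atwood | 69175    
Austen | 43057    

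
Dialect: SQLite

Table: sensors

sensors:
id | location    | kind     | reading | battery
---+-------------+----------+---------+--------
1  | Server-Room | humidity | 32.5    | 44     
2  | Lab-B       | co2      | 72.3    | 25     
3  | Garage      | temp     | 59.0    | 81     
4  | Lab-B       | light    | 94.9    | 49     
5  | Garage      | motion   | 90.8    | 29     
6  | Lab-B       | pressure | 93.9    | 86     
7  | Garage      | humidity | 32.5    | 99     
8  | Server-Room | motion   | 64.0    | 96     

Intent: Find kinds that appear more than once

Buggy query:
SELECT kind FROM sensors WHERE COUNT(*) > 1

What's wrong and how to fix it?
Bug: WHERE can't reference COUNT(*); aggregates are computed after WHERE

Fix: GROUP BY kind, then filter groups with HAVING COUNT(*) > 1

Corrected query:
SELECT kind FROM sensors GROUP BY kind HAVING COUNT(*) > 1

Result:
kind    
--------
humidity
motion  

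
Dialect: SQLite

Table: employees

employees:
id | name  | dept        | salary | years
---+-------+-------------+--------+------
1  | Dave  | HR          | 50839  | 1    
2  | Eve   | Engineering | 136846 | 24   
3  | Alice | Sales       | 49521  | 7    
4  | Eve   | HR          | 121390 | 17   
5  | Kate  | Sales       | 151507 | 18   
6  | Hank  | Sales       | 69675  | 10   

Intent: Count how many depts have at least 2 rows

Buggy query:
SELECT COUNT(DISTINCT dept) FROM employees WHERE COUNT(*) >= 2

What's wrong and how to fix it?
Bug: WHERE filters individual rows, not groups, so a group-level COUNT is invalid there

Fix: Group first with HAVING COUNT(*) >= 2, then COUNT the resulting groups

Corrected query:
SELECT COUNT(*) FROM (SELECT dept FROM employees GROUP BY dept HAVING COUNT(*) >= 2)

Result:
COUNT(*)
--------
2       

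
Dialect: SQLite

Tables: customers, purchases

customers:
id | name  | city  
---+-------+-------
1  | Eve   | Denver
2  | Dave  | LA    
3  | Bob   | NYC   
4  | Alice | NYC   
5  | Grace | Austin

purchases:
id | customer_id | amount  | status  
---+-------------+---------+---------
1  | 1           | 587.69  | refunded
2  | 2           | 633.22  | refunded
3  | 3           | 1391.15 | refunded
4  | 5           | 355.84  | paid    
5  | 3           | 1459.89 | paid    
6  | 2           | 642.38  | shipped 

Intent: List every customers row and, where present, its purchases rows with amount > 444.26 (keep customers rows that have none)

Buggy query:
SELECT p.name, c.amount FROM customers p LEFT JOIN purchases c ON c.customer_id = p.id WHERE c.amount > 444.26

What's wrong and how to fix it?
Bug: Filtering c.amount in WHERE discards the NULL rows produced by LEFT JOIN, turning it into an inner join

Fix: Move the right-table condition into the ON clause so unmatched parents are kept

Corrected query:
SELECT p.name, c.amount FROM customers p LEFT JOIN purchases c ON c.customer_id = p.id AND c.amount > 444.26

Result:
name  | amount 
------+--------
Eve   | 587.69 
Dave  | 633.22 
Dave  | 642.38 
Bob   | 1391.15
Bob   | 1459.89
Alice | NULL   
Grace | NULL   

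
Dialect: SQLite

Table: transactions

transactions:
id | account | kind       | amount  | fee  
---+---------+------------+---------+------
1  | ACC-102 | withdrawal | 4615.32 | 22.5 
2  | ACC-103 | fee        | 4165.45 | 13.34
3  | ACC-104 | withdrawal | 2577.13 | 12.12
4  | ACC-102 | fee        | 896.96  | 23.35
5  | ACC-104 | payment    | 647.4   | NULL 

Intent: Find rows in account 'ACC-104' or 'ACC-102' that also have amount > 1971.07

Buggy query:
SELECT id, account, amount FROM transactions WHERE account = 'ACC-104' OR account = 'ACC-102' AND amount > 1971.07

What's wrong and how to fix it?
Bug: Without parentheses, AND is evaluated before OR, so the amount filter only applies to the 'ACC-102' branch

Fix: Group the OR with parentheses (or use IN), then AND the threshold

Corrected query:
SELECT id, account, amount FROM transactions WHERE (account = 'ACC-104' OR account = 'ACC-102') AND amount > 1971.07

Result:
id | account | amount 
---+---------+--------
1  | ACC-102 | 4615.32
3  | ACC-104 | 2577.13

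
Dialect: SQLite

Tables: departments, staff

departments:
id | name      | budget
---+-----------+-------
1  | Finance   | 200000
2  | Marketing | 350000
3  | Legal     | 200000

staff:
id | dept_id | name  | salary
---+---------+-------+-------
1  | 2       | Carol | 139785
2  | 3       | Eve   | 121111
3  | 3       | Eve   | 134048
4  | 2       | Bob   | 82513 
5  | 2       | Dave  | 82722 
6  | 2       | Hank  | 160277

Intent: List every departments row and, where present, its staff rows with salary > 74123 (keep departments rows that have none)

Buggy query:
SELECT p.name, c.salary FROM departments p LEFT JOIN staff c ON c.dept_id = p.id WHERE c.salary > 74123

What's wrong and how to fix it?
Bug: A WHERE condition on the right-hand table after LEFT JOIN drops unmatched parents

Fix: Move the right-table condition into the ON clause so unmatched parents are kept

Corrected query:
SELECT p.name, c.salary FROM departments p LEFT JOIN staff c ON c.dept_id = p.id AND c.salary > 74123

Result:
name      | salary
----------+-------
Finance   | NULL  
Marketing | 82513 
Marketing | 82722 
Marketing | 139785
Marketing | 160277
Legal     | 121111
Legal     | 134048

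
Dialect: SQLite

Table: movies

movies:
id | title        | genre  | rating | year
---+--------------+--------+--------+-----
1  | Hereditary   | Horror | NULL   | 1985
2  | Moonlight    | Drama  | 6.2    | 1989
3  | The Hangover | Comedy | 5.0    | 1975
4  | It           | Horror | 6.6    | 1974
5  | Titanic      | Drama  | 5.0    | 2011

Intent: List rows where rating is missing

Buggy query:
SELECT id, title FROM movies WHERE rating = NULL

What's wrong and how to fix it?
Bug: '= NULL' is always unknown in SQL three-valued logic, so no rows match

Fix: Replace '= NULL' with 'IS NULL'

Corrected query:
SELECT id, title FROM movies WHERE rating IS NULL

Result:
id | title     
---+-----------
1  | Hereditary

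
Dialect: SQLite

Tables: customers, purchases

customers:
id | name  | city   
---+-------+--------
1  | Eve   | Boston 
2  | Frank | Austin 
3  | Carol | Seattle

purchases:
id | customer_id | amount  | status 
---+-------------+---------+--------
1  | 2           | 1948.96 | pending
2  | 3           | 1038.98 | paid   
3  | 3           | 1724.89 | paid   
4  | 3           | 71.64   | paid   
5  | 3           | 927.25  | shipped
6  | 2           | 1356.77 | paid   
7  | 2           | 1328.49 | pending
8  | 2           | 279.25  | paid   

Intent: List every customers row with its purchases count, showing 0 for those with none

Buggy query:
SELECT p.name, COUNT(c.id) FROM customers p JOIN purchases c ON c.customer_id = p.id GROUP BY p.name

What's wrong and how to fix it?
Bug: An inner join excludes parents with zero children

Fix: Use LEFT JOIN so parents without children still appear (COUNT(c.id) gives 0)

Corrected query:
SELECT p.name, COUNT(c.id) FROM customers p LEFT JOIN purchases c ON c.customer_id = p.id GROUP BY p.name

Result:
name  | COUNT(c.id)
------+------------
Carol | 4          
Eve   | 0          
Frank | 4          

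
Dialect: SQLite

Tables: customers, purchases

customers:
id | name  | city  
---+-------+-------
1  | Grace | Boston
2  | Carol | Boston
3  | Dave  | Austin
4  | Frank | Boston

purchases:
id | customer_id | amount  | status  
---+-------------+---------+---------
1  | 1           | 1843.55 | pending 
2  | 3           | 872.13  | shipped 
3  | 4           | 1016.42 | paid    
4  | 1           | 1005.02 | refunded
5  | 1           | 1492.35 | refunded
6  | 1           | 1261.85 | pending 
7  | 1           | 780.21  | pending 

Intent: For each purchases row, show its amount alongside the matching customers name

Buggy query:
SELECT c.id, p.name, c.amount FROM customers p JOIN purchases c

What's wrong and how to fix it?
Bug: JOIN with no ON clause produces a cartesian product; every purchases row pairs with every customers row

Fix: Add ON c.customer_id = p.id to the JOIN

Corrected query:
SELECT c.id, p.name, c.amount FROM customers p JOIN purchases c ON c.customer_id = p.id

Result:
id | name  | amount 
---+-------+--------
1  | Grace | 1843.55
2  | Dave  | 872.13 
3  | Frank | 1016.42
4  | Grace | 1005.02
5  | Grace | 1492.35
6  | Grace | 1261.85
7  | Grace | 780.21 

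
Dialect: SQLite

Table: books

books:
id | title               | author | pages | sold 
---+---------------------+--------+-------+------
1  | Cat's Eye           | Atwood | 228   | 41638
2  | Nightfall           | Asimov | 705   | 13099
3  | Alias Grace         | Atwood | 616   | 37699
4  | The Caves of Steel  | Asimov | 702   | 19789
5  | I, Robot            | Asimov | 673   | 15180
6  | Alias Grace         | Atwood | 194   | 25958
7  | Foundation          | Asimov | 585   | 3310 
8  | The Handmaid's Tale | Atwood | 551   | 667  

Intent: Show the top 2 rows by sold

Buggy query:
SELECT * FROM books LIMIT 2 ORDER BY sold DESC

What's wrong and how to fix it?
Bug: LIMIT must come after ORDER BY

Fix: Sort with ORDER BY, then apply LIMIT

Corrected query:
SELECT * FROM books ORDER BY sold DESC LIMIT 2

Result:
id | title       | author | pages | sold 
---+-------------+--------+-------+------
1  | Cat's Eye   | Atwood | 228   | 41638
3  | Alias Grace | Atwood | 616   | 37699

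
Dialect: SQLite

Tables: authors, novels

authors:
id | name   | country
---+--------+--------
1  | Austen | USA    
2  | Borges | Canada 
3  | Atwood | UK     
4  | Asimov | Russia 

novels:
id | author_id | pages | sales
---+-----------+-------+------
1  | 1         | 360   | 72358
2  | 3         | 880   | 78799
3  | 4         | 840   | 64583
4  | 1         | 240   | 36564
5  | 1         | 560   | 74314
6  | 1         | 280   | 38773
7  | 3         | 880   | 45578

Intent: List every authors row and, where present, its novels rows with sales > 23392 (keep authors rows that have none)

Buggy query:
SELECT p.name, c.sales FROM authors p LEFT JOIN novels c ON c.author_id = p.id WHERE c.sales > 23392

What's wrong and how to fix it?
Bug: Filtering c.sales in WHERE discards the NULL rows produced by LEFT JOIN, turning it into an inner join

Fix: Put 'c.sales > 23392' in the JOIN's ON clause instead of WHERE

Corrected query:
SELECT p.name, c.sales FROM authors p LEFT JOIN novels c ON c.author_id = p.id AND c.sales > 23392

Result:
name   | sales
-------+------
Austen | 36564
Austen | 38773
Austen | 72358
Austen | 74314
Borges | NULL 
Atwood | 45578
Atwood | 78799
Asimov | 64583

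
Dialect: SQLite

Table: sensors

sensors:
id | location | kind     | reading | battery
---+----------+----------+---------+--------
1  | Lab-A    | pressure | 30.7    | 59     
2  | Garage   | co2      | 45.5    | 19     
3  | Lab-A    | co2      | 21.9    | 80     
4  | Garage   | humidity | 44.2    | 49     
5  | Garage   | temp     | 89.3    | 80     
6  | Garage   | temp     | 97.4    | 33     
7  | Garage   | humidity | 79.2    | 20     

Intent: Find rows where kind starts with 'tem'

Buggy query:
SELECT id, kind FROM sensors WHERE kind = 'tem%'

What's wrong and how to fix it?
Bug: Wildcards only work with LIKE; '=' treats '%' as a literal character

Fix: Use LIKE for wildcard pattern matching

Corrected query:
SELECT id, kind FROM sensors WHERE kind LIKE 'tem%'

Result:
id | kind
---+-----
5  | temp
6  | temp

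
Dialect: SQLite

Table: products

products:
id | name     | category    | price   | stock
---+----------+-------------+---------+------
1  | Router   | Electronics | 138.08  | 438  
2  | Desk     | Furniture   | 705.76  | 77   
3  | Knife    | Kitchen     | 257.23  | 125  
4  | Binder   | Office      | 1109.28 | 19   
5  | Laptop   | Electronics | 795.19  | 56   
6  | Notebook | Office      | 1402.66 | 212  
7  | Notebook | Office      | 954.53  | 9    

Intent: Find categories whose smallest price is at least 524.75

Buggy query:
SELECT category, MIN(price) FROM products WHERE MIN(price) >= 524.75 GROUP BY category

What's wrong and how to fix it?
Bug: Aggregates like MIN are computed per group after WHERE runs

Fix: Use HAVING for the per-group MIN condition

Corrected query:
SELECT category, MIN(price) FROM products GROUP BY category HAVING MIN(price) >= 524.75

Result:
category  | MIN(price)
----------+-----------
Furniture | 705.76    
Office    | 954.53    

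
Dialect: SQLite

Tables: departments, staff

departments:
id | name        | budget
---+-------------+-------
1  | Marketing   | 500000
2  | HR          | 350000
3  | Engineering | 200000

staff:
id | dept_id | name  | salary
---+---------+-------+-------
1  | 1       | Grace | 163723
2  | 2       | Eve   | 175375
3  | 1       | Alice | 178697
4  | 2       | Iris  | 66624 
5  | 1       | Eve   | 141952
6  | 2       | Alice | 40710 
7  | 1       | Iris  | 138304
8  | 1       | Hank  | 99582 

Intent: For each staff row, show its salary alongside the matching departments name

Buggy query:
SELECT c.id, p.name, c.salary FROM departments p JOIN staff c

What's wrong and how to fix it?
Bug: Missing join condition: each staff row is matched to all departments rows instead of just its own

Fix: Specify the join condition linking the foreign key to the parent id

Corrected query:
SELECT c.id, p.name, c.salary FROM departments p JOIN staff c ON c.dept_id = p.id

Result:
id | name      | salary
---+-----------+-------
1  | Marketing | 163723
2  | HR        | 175375
3  | Marketing | 178697
4  | HR        | 66624 
5  | Marketing | 141952
6  | HR        | 40710 
7  | Marketing | 138304
8  | Marketing | 99582 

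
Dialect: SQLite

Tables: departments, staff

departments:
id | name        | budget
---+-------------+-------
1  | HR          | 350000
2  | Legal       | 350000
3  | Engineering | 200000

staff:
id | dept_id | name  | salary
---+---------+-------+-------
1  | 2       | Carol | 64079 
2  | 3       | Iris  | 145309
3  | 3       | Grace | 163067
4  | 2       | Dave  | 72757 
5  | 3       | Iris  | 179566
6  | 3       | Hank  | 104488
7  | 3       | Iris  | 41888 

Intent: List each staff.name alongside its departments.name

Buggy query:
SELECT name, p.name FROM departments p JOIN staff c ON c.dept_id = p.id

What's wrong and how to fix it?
Bug: 'name' exists in both joined tables, so the database can't tell which one is meant

Fix: Qualify the column with its table alias (c.name)

Corrected query:
SELECT c.name, p.name FROM departments p JOIN staff c ON c.dept_id = p.id

Result:
name  | name       
------+------------
Carol | Legal      
Iris  | Engineering
Grace | Engineering
Dave  | Legal      
Iris  | Engineering
Hank  | Engineering
Iris  | Engineering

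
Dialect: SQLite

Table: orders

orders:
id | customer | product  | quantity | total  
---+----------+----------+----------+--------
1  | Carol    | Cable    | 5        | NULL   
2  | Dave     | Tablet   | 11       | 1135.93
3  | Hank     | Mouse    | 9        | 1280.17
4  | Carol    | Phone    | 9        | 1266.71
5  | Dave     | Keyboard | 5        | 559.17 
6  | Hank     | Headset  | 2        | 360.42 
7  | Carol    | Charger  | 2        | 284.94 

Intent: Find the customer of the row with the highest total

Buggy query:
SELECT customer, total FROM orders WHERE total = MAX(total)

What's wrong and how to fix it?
Bug: MAX(total) is an aggregate and cannot be used directly in WHERE

Fix: Wrap MAX in a scalar subquery so WHERE compares against a single value

Corrected query:
SELECT customer, total FROM orders WHERE total = (SELECT MAX(total) FROM orders)

Result:
customer | total  
---------+--------
Hank     | 1280.17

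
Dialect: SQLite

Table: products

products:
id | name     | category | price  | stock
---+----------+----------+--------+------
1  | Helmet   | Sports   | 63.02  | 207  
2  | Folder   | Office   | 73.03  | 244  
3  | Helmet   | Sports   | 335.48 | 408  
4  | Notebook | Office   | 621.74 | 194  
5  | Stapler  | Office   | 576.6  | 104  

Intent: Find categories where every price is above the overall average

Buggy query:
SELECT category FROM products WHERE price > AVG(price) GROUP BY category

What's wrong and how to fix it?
Bug: WHERE evaluates per row before aggregation, so AVG() is unavailable

Fix: Use a subquery for AVG and a HAVING MIN(...) filter so the condition holds for every row in the group

Corrected query:
SELECT category FROM products GROUP BY category HAVING MIN(price) > (SELECT AVG(price) FROM products)

Result:
(no rows)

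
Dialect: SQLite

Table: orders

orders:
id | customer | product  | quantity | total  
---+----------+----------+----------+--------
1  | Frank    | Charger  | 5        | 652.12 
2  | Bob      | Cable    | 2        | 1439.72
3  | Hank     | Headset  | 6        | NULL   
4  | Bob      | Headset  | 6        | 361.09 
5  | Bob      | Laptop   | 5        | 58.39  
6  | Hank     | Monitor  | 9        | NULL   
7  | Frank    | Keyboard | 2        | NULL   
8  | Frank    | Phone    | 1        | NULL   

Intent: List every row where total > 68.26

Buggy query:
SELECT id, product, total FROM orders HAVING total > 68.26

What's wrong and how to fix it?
Bug: HAVING filters the output of aggregation, but this query has no GROUP BY and no aggregate functions, so SQLite rejects it (HAVING clause on a non-aggregate query); the condition here is per row

Fix: Replace HAVING with WHERE since the condition applies to individual rows

Corrected query:
SELECT id, product, total FROM orders WHERE total > 68.26

Result:
id | product | total  
---+---------+--------
1  | Charger | 652.12 
2  | Cable   | 1439.72
4  | Headset | 361.09 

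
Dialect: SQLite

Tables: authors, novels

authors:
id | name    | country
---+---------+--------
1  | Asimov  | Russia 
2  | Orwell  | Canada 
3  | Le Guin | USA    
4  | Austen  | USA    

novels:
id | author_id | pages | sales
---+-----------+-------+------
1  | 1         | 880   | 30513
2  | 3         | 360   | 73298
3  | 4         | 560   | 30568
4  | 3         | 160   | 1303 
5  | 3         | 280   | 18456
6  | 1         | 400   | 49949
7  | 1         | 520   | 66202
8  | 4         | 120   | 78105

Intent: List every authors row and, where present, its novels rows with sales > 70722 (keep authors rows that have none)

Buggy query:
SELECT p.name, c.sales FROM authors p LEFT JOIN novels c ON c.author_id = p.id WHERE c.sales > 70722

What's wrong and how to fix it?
Bug: Filtering c.sales in WHERE discards the NULL rows produced by LEFT JOIN, turning it into an inner join

Fix: Put 'c.sales > 70722' in the JOIN's ON clause instead of WHERE

Corrected query:
SELECT p.name, c.sales FROM authors p LEFT JOIN novels c ON c.author_id = p.id AND c.sales > 70722

Result:
name    | sales
--------+------
Asimov  | NULL 
Orwell  | NULL 
Le Guin | 73298
Austen  | 78105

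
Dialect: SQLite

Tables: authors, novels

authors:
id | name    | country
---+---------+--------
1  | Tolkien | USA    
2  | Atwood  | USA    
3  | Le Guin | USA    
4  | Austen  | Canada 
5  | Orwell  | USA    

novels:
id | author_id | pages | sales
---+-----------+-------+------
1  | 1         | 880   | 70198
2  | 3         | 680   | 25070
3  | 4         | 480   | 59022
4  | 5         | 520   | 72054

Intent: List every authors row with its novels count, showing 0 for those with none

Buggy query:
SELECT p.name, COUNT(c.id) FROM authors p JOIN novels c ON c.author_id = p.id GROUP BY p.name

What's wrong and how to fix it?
Bug: An inner join excludes parents with zero children

Fix: Use LEFT JOIN so parents without children still appear (COUNT(c.id) gives 0)

Corrected query:
SELECT p.name, COUNT(c.id) FROM authors p LEFT JOIN novels c ON c.author_id = p.id GROUP BY p.name

Result:
name    | COUNT(c.id)
--------+------------
Atwood  | 0          
Austen  | 1          
Le Guin | 1          
Orwell  | 1          
Tolkien | 1          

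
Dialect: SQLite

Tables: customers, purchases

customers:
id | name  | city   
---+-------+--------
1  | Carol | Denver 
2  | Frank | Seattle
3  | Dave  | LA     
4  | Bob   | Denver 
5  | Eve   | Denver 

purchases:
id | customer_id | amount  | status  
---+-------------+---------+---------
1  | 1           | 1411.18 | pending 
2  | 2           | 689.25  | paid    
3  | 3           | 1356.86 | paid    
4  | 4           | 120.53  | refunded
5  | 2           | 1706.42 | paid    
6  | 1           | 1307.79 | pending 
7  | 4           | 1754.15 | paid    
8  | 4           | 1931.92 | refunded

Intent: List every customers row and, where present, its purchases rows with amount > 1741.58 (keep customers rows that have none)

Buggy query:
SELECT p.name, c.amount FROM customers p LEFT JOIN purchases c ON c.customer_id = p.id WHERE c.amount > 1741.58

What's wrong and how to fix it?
Bug: Filtering c.amount in WHERE discards the NULL rows produced by LEFT JOIN, turning it into an inner join

Fix: Move the right-table condition into the ON clause so unmatched parents are kept

Corrected query:
SELECT p.name, c.amount FROM customers p LEFT JOIN purchases c ON c.customer_id = p.id AND c.amount > 1741.58

Result:
name  | amount 
------+--------
Carol | NULL   
Frank | NULL   
Dave  | NULL   
Bob   | 1754.15
Bob   | 1931.92
Eve   | NULL   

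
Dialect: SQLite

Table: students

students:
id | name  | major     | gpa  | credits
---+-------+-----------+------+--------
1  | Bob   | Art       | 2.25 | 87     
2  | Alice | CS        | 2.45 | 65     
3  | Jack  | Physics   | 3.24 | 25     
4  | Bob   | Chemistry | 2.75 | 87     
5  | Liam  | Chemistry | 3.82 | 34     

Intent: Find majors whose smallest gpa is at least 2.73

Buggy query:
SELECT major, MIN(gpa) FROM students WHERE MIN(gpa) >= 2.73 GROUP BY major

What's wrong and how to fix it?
Bug: MIN() in WHERE is a misuse of aggregate

Fix: Use HAVING for the per-group MIN condition

Corrected query:
SELECT major, MIN(gpa) FROM students GROUP BY major HAVING MIN(gpa) >= 2.73

Result:
major     | MIN(gpa)
----------+---------
Chemistry | 2.75    
Physics   | 3.24    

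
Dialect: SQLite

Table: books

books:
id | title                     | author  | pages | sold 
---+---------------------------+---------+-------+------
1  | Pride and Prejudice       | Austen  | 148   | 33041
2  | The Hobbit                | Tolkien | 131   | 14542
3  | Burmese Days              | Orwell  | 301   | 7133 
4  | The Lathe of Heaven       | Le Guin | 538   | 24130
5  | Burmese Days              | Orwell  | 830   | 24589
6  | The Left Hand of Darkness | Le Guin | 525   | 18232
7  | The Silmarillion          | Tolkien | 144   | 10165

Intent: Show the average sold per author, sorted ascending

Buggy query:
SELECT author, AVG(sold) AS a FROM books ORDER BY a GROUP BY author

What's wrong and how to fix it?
Bug: GROUP BY must precede ORDER BY

Fix: Reorder: SELECT … FROM … GROUP BY … ORDER BY …

Corrected query:
SELECT author, AVG(sold) AS a FROM books GROUP BY author ORDER BY a

Result:
author  | a      
--------+--------
Tolkien | 12353.5
Orwell  | 15861  
Le Guin | 21181  
Austen  | 33041  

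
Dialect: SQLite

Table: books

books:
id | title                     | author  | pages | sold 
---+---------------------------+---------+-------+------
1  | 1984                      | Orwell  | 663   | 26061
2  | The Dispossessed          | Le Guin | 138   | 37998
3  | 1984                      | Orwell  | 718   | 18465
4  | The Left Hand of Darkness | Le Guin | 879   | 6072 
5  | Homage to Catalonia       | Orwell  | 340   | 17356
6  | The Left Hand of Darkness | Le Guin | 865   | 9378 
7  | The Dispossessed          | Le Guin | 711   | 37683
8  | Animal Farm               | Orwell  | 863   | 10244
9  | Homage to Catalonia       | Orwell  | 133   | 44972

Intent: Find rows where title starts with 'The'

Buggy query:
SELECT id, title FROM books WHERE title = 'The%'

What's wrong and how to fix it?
Bug: Wildcards only work with LIKE; '=' treats '%' as a literal character

Fix: Use LIKE for wildcard pattern matching

Corrected query:
SELECT id, title FROM books WHERE title LIKE 'The%'

Result:
id | title                    
---+--------------------------
2  | The Dispossessed         
4  | The Left Hand of Darkness
6  | The Left Hand of Darkness
7  | The Dispossessed         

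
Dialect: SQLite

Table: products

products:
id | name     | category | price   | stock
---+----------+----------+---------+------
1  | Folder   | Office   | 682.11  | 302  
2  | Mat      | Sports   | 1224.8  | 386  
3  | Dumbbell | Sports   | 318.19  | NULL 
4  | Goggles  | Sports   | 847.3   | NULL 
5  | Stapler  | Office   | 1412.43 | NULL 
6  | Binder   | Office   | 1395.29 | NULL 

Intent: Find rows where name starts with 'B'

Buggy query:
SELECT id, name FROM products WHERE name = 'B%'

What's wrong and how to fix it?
Bug: '=' compares the literal string including the % character; pattern matching needs LIKE

Fix: Use LIKE for wildcard pattern matching

Corrected query:
SELECT id, name FROM products WHERE name LIKE 'B%'

Result:
id | name  
---+-------
6  | Binder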